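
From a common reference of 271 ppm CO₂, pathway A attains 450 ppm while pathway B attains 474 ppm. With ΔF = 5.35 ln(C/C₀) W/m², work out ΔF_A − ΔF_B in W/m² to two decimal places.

ΔF_A = 5.35 ln(450/271) = 5.35 × 0.50713 = 2.7131 W/m².
ΔF_B = 5.35 ln(474/271) = 5.35 × 0.55909 = 2.9911 W/m².
Difference: 2.7131 − 2.9911 = -0.2780 W/m².
(Equivalently, ΔF_A − ΔF_B = 5.35 ln(450/474) = 5.35 × -0.05196 = -0.2780 W/m².)

ΔF_A − ΔF_B = -0.28 W/m²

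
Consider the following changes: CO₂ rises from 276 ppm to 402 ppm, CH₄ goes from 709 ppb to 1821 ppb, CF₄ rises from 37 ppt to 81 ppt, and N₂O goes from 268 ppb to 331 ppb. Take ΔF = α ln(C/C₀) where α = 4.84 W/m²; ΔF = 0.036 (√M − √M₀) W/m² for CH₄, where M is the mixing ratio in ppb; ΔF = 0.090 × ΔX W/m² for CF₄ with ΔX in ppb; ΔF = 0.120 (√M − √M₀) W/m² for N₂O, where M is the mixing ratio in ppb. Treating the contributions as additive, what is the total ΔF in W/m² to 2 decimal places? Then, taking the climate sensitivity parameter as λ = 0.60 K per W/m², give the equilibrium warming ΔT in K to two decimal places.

CO₂: 4.84 × ln(402/276) = 4.84 × ln(1.45652) = 4.84 × 0.37605 = 1.8201 W/m².
CH₄: 0.036 × (√1821 − √709) = 0.036 × (42.6732 − 26.6271) = 0.036 × 16.0461 = 0.5777 W/m².
CF₄: Δ = 81 − 37 = 44 ppt = 0.044 ppb; ΔF = 0.090 × 0.044 = 0.0040 W/m².
N₂O: 0.120 × (√331 − √268) = 0.120 × (18.1934 − 16.3707) = 0.120 × 1.8227 = 0.2187 W/m².
Total ΔF = 1.8201 + 0.5777 + 0.0040 + 0.2187 = 2.6205 W/m².
ΔT = λ ΔF = 0.60 × 2.62 = 1.5720 K.

ΔF = 2.62 W/m²; ΔT = 1.57 K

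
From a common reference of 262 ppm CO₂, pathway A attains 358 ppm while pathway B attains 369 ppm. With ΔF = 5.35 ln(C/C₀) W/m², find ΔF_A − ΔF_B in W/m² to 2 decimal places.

ΔF_A = 5.35 ln(358/262) = 5.35 × 0.31219 = 1.6702 W/m².
ΔF_B = 5.35 ln(369/262) = 5.35 × 0.34245 = 1.8321 W/m².
Difference: 1.6702 − 1.8321 = -0.1619 W/m².

ΔF_A − ΔF_B = -0.16 W/m²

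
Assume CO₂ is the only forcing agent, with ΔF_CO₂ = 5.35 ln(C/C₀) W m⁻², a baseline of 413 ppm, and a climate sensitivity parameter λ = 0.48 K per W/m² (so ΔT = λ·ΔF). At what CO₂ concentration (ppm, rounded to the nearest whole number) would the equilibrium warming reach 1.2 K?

Required forcing: ΔF = ΔT/λ = 1.2/0.48 = 2.5000 W/m².
Then ln(C/413) = ΔF/5.35 = 2.5000/5.35 = 0.46729.
So C = 413 × e^0.46729 = 413 × 1.59566 = 659.01 ppm.

C ≈ 659 ppm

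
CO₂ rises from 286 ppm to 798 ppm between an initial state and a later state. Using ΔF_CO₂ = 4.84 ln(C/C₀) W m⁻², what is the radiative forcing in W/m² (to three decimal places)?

ΔF = 4.966 W/m²

CO₂: 4.84 × ln(798/286) = 4.84 × ln(2.79021) = 4.84 × 1.02612 = 4.9664 W/m².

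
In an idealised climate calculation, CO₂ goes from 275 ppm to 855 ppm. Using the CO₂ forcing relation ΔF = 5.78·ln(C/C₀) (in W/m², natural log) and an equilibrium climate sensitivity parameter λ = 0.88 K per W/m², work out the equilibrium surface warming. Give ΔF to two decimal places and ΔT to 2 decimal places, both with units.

ΔF = 6.56 W/m²; ΔT = 5.77 K

CO₂: 5.78 × ln(855/275) = 5.78 × ln(3.10909) = 5.78 × 1.13433 = 6.5564 W/m².
ΔT = λ ΔF = 0.88 × 6.56 = 5.7728 K.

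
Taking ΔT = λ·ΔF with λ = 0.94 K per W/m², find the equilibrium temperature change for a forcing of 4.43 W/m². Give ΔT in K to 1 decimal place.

ΔT = λ ΔF = 0.94 × 4.43 = 4.1642 K.

ΔT = 4.2 K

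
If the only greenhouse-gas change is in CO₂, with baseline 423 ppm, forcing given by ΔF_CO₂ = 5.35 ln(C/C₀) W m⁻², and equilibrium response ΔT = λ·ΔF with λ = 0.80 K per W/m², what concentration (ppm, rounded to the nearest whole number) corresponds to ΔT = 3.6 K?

Required forcing: ΔF = ΔT/λ = 3.6/0.80 = 4.5000 W/m².
Then ln(C/423) = ΔF/5.35 = 4.5000/5.35 = 0.84112.
So C = 423 × e^0.84112 = 423 × 2.31896 = 980.92 ppm.

C ≈ 981 ppm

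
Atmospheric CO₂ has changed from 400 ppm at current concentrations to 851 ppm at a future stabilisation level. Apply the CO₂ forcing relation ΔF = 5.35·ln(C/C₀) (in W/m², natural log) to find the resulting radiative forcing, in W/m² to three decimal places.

CO₂: 5.35 × ln(851/400) = 5.35 × ln(2.12750) = 5.35 × 0.75495 = 4.0390 W/m².

ΔF = 4.039 W/m²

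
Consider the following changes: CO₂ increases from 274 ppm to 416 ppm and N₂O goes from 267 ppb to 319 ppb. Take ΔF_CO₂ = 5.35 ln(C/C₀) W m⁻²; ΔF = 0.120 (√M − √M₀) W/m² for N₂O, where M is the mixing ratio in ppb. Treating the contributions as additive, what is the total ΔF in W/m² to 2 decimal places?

CO₂: 5.35 × ln(416/274) = 5.35 × ln(1.51825) = 5.35 × 0.41756 = 2.2339 W/m².
N₂O: 0.120 × (√319 − √267) = 0.120 × (17.8606 − 16.3401) = 0.120 × 1.5205 = 0.1825 W/m².
Total ΔF = 2.2339 + 0.1825 = 2.4164 W/m².

ΔF = 2.42 W/m²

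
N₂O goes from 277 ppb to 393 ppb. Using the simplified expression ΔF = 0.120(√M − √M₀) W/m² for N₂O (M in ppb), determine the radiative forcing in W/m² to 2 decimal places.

N₂O: 0.120 × (√393 − √277) = 0.120 × (19.8242 − 16.6433) = 0.120 × 3.1809 = 0.3817 W/m².

ΔF = 0.38 W/m²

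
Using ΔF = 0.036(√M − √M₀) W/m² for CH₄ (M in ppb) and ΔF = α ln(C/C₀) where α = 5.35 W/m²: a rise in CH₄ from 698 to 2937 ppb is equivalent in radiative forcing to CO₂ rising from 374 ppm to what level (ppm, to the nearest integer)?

CH₄ forcing: 0.036 × (√2937 − √698) = 0.036 × (54.1941 − 26.4197) = 0.036 × 27.7744 = 0.99988 W/m².
Set 5.35 ln(C/374) = 0.99988: ln(C/374) = 0.99988/5.35 = 0.18689, so C = 374 × e^0.18689 = 374 × 1.20549 = 450.85 ppm.

C ≈ 451 ppm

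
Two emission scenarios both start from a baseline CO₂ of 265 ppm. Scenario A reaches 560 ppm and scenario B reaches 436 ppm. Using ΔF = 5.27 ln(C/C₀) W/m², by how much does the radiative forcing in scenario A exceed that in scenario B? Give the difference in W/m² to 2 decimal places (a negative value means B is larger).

ΔF_A − ΔF_B = 1.32 W/m²

ΔF_A = 5.27 ln(560/265) = 5.27 × 0.74821 = 3.9431 W/m².
ΔF_B = 5.27 ln(436/265) = 5.27 × 0.49791 = 2.6240 W/m².
Difference: 3.9431 − 2.6240 = 1.3191 W/m².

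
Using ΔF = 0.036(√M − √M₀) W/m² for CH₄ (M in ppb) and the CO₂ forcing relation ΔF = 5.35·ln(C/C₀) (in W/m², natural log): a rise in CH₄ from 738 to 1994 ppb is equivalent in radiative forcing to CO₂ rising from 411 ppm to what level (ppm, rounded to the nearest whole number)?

C ≈ 462 ppm

CH₄ forcing: 0.036 × (√1994 − √738) = 0.036 × (44.6542 − 27.1662) = 0.036 × 17.4880 = 0.62957 W/m².
Set 5.35 ln(C/411) = 0.62957: ln(C/411) = 0.62957/5.35 = 0.11768, so C = 411 × e^0.11768 = 411 × 1.12488 = 462.33 ppm.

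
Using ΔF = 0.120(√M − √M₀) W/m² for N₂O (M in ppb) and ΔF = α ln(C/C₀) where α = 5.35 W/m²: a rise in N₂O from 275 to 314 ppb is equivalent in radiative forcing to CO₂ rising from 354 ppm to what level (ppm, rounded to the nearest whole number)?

C ≈ 363 ppm

N₂O forcing: 0.120 × (√314 − √275) = 0.120 × (17.7200 − 16.5831) = 0.120 × 1.1369 = 0.13643 W/m².
Set 5.35 ln(C/354) = 0.13643: ln(C/354) = 0.13643/5.35 = 0.02550, so C = 354 × e^0.02550 = 354 × 1.02583 = 363.14 ppm.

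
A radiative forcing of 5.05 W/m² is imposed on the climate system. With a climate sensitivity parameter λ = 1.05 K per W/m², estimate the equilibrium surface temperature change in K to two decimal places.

ΔT = 5.30 K

ΔT = λ ΔF = 1.05 × 5.05 = 5.3025 K.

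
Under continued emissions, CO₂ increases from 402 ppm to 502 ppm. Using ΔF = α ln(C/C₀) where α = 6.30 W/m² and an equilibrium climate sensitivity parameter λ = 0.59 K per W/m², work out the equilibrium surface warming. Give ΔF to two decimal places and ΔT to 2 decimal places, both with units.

ΔF = 1.40 W/m²; ΔT = 0.83 K

CO₂: 6.30 × ln(502/402) = 6.30 × ln(1.24876) = 6.30 × 0.22215 = 1.3995 W/m².
ΔT = λ ΔF = 0.59 × 1.40 = 0.8260 K.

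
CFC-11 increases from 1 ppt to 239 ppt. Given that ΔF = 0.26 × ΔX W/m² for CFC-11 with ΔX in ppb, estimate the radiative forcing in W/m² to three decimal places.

ΔF = 0.062 W/m²

CFC-11: Δ = 239 − 1 = 238 ppt = 0.238 ppb; ΔF = 0.26 × 0.238 = 0.0619 W/m².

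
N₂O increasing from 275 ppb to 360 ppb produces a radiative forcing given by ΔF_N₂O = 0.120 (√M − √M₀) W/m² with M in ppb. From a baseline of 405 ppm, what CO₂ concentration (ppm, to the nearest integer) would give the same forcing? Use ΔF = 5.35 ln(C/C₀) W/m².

N₂O forcing: 0.120 × (√360 − √275) = 0.120 × (18.9737 − 16.5831) = 0.120 × 2.3906 = 0.28687 W/m².
Set 5.35 ln(C/405) = 0.28687: ln(C/405) = 0.28687/5.35 = 0.05362, so C = 405 × e^0.05362 = 405 × 1.05508 = 427.31 ppm.

C ≈ 427 ppm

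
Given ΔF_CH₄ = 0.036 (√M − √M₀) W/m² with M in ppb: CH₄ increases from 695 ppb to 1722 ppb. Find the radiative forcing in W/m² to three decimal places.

CH₄: 0.036 × (√1722 − √695) = 0.036 × (41.4970 − 26.3629) = 0.036 × 15.1341 = 0.5448 W/m².

ΔF = 0.545 W/m²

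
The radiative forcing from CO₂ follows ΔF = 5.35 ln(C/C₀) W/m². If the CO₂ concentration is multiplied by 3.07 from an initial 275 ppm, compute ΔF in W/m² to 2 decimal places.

ΔF = 6.00 W/m²

ΔF = 5.35 × ln(3.07) = 5.35 × 1.12168 = 6.0010 W/m².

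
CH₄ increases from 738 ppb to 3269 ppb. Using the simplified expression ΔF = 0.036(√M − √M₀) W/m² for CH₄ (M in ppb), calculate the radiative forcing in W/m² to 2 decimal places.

ΔF = 1.08 W/m²

CH₄: 0.036 × (√3269 − √738) = 0.036 × (57.1752 − 27.1662) = 0.036 × 30.0090 = 1.0803 W/m².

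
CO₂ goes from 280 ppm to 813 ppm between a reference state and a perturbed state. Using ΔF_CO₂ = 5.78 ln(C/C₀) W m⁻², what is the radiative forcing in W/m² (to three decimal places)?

CO₂: 5.78 × ln(813/280) = 5.78 × ln(2.90357) = 5.78 × 1.06594 = 6.1611 W/m².

ΔF = 6.161 W/m²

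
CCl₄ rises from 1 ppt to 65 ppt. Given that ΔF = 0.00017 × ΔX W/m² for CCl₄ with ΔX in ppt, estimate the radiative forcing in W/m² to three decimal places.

CCl₄: ΔF = 0.00017 × (65 − 1) = 0.00017 × 64 = 0.0109 W/m².

ΔF = 0.011 W/m²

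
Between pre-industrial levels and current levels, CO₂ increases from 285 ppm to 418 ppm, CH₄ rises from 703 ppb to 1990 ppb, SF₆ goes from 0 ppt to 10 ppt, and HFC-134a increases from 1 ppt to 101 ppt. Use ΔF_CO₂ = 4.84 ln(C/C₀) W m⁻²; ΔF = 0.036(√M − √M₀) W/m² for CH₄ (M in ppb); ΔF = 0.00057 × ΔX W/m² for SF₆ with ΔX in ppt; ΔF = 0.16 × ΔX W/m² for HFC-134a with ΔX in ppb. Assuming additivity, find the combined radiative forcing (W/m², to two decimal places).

ΔF = 2.53 W/m²

CO₂: 4.84 × ln(418/285) = 4.84 × ln(1.46667) = 4.84 × 0.38299 = 1.8537 W/m².
CH₄: 0.036 × (√1990 − √703) = 0.036 × (44.6094 − 26.5141) = 0.036 × 18.0953 = 0.6514 W/m².
SF₆: ΔF = 0.00057 × (10 − 0) = 0.00057 × 10 = 0.0057 W/m².
HFC-134a: Δ = 101 − 1 = 100 ppt = 0.100 ppb; ΔF = 0.16 × 0.100 = 0.0160 W/m².
Total ΔF = 1.8537 + 0.6514 + 0.0057 + 0.0160 = 2.5268 W/m².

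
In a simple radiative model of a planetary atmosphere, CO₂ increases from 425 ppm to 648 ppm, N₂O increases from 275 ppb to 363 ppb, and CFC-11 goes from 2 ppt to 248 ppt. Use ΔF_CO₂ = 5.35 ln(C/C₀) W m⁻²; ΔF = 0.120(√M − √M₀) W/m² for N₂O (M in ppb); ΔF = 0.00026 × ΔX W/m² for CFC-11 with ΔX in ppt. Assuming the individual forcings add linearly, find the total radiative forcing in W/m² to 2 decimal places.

ΔF = 2.62 W/m²

CO₂: 5.35 × ln(648/425) = 5.35 × ln(1.52471) = 5.35 × 0.42180 = 2.2566 W/m².
N₂O: 0.120 × (√363 − √275) = 0.120 × (19.0526 − 16.5831) = 0.120 × 2.4695 = 0.2963 W/m².
CFC-11: ΔF = 0.00026 × (248 − 2) = 0.00026 × 246 = 0.0640 W/m².
Total ΔF = 2.2566 + 0.2963 + 0.0640 = 2.6169 W/m².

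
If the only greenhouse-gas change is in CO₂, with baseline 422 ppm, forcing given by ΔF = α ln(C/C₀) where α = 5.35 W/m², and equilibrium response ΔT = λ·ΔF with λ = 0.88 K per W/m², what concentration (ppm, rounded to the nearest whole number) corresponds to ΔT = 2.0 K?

Required forcing: ΔF = ΔT/λ = 2.0/0.88 = 2.2727 W/m².
Then ln(C/422) = ΔF/5.35 = 2.2727/5.35 = 0.42480.
So C = 422 × e^0.42480 = 422 × 1.52928 = 645.36 ppm.

C ≈ 645 ppm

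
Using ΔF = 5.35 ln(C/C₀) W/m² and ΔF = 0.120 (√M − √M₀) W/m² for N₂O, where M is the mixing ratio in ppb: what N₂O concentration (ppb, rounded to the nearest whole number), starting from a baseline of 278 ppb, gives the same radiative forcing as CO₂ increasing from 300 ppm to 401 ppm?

CO₂ forcing: 5.35 × ln(401/300) = 5.35 × 0.290179 = 1.55246 W/m².
Set 0.120(√M − √278) = 1.55246: √M = 1.55246/0.120 + √278 = 12.9372 + 16.6733 = 29.6105.
M = (29.6105)² = 876.78 ppb.

M ≈ 877 ppb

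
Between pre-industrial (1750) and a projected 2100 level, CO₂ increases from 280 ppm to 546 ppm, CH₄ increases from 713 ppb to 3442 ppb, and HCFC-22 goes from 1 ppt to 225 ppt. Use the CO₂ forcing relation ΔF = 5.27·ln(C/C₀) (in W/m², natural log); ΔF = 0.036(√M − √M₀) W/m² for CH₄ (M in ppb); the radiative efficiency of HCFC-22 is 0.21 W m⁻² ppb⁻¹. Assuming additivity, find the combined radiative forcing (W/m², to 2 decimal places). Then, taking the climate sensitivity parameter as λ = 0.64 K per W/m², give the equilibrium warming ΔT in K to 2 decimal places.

ΔF = 4.72 W/m²; ΔT = 3.02 K

CO₂: 5.27 × ln(546/280) = 5.27 × ln(1.95000) = 5.27 × 0.66783 = 3.5195 W/m².
CH₄: 0.036 × (√3442 − √713) = 0.036 × (58.6686 − 26.7021) = 0.036 × 31.9665 = 1.1508 W/m².
HCFC-22: Δ = 225 − 1 = 224 ppt = 0.224 ppb; ΔF = 0.21 × 0.224 = 0.0470 W/m².
Total ΔF = 3.5195 + 1.1508 + 0.0470 = 4.7173 W/m².
ΔT = λ ΔF = 0.64 × 4.72 = 3.0208 K.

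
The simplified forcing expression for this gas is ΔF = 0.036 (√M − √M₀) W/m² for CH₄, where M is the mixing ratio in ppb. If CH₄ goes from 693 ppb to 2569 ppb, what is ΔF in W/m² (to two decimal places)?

CH₄: 0.036 × (√2569 − √693) = 0.036 × (50.6853 − 26.3249) = 0.036 × 24.3604 = 0.8770 W/m².

ΔF = 0.88 W/m²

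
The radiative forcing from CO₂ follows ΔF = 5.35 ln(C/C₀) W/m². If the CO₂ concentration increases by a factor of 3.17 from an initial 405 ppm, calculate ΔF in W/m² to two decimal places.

ΔF = 5.35 × ln(3.17) = 5.35 × 1.15373 = 6.1725 W/m².

ΔF = 6.17 W/m²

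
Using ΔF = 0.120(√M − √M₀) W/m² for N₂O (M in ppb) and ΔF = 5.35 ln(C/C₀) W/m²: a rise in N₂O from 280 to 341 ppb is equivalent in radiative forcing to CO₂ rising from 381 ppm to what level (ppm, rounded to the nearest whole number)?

C ≈ 396 ppm

N₂O forcing: 0.120 × (√341 − √280) = 0.120 × (18.4662 − 16.7332) = 0.120 × 1.7330 = 0.20796 W/m².
Set 5.35 ln(C/381) = 0.20796: ln(C/381) = 0.20796/5.35 = 0.03887, so C = 381 × e^0.03887 = 381 × 1.03964 = 396.10 ppm.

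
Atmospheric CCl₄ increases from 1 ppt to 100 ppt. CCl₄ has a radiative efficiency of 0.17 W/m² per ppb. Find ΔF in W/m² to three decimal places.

ΔF = 0.017 W/m²

CCl₄: Δ = 100 − 1 = 99 ppt = 0.099 ppb; ΔF = 0.17 × 0.099 = 0.0168 W/m².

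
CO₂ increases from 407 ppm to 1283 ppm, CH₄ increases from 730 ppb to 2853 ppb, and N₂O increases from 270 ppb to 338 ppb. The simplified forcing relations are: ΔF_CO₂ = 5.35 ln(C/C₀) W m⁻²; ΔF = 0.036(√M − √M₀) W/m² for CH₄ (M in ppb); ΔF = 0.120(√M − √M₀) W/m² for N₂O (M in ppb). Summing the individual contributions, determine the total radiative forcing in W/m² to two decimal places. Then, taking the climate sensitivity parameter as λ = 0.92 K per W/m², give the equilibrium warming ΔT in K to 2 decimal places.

ΔF = 7.33 W/m²; ΔT = 6.74 K

CO₂: 5.35 × ln(1283/407) = 5.35 × ln(3.15233) = 5.35 × 1.14814 = 6.1425 W/m².
CH₄: 0.036 × (√2853 − √730) = 0.036 × (53.4135 − 27.0185) = 0.036 × 26.3950 = 0.9502 W/m².
N₂O: 0.120 × (√338 − √270) = 0.120 × (18.3848 − 16.4317) = 0.120 × 1.9531 = 0.2344 W/m².
Total ΔF = 6.1425 + 0.9502 + 0.2344 = 7.3271 W/m².
ΔT = λ ΔF = 0.92 × 7.33 = 6.7436 K.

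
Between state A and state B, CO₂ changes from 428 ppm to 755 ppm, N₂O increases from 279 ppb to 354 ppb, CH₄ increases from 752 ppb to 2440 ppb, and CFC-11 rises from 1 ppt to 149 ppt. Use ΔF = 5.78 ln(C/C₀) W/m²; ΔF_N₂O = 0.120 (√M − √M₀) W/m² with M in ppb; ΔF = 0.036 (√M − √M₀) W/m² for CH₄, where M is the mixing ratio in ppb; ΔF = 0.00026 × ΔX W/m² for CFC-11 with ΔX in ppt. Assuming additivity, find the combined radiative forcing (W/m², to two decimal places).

ΔF = 4.36 W/m²

CO₂: 5.78 × ln(755/428) = 5.78 × ln(1.76402) = 5.78 × 0.56760 = 3.2807 W/m².
N₂O: 0.120 × (√354 − √279) = 0.120 × (18.8149 − 16.7033) = 0.120 × 2.1116 = 0.2534 W/m².
CH₄: 0.036 × (√2440 − √752) = 0.036 × (49.3964 − 27.4226) = 0.036 × 21.9738 = 0.7911 W/m².
CFC-11: ΔF = 0.00026 × (149 − 1) = 0.00026 × 148 = 0.0385 W/m².
Total ΔF = 3.2807 + 0.2534 + 0.7911 + 0.0385 = 4.3637 W/m².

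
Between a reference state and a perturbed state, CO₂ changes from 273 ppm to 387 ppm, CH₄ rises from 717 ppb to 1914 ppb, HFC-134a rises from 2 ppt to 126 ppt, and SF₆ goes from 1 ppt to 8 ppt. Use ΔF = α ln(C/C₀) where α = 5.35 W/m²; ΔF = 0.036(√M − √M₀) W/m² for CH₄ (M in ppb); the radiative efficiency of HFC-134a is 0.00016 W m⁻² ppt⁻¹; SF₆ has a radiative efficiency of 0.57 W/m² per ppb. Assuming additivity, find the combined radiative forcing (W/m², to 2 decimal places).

CO₂: 5.35 × ln(387/273) = 5.35 × ln(1.41758) = 5.35 × 0.34895 = 1.8669 W/m².
CH₄: 0.036 × (√1914 − √717) = 0.036 × (43.7493 − 26.7769) = 0.036 × 16.9724 = 0.6110 W/m².
HFC-134a: ΔF = 0.00016 × (126 − 2) = 0.00016 × 124 = 0.0198 W/m².
SF₆: Δ = 8 − 1 = 7 ppt = 0.007 ppb; ΔF = 0.57 × 0.007 = 0.0040 W/m².
Total ΔF = 1.8669 + 0.6110 + 0.0198 + 0.0040 = 2.5017 W/m².

ΔF = 2.50 W/m²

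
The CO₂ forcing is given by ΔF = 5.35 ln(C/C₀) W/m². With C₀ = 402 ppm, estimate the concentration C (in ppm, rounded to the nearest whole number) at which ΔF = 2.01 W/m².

C ≈ 585 ppm

Set 5.35 ln(C/402) = 2.01, so ln(C/402) = 2.01/5.35 = 0.37570.
Then C/402 = e^0.37570 = 1.45601, giving C = 402 × 1.45601 = 585.32 ppm.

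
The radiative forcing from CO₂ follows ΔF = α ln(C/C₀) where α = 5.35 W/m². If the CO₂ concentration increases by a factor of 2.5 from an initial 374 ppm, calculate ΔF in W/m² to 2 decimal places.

ΔF = 5.35 × ln(2.5) = 5.35 × 0.91629 = 4.9022 W/m².

ΔF = 4.90 W/m²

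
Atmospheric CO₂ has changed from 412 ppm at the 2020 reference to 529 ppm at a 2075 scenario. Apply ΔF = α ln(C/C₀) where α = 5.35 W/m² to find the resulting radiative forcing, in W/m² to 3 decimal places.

ΔF = 1.337 W/m²

CO₂: 5.35 × ln(529/412) = 5.35 × ln(1.28398) = 5.35 × 0.24996 = 1.3373 W/m².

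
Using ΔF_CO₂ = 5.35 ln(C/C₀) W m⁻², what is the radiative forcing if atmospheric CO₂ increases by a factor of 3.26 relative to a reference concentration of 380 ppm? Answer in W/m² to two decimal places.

ΔF = 6.32 W/m²

Because the forcing depends only on the ratio C/C₀, the initial concentration does not enter.
ΔF = 5.35 × ln(3.26) = 5.35 × 1.18173 = 6.3223 W/m².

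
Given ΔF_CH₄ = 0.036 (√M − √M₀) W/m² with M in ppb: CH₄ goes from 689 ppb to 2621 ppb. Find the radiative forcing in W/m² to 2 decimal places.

CH₄: 0.036 × (√2621 − √689) = 0.036 × (51.1957 − 26.2488) = 0.036 × 24.9469 = 0.8981 W/m².

ΔF = 0.90 W/m²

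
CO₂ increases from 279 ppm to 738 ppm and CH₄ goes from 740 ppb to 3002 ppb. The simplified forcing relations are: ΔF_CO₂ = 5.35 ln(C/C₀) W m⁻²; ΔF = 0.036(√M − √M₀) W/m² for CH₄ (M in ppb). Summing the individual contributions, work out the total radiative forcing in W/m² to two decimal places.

CO₂: 5.35 × ln(738/279) = 5.35 × ln(2.64516) = 5.35 × 0.97273 = 5.2041 W/m².
CH₄: 0.036 × (√3002 − √740) = 0.036 × (54.7905 − 27.2029) = 0.036 × 27.5876 = 0.9932 W/m².
Total ΔF = 5.2041 + 0.9932 = 6.1973 W/m².

ΔF = 6.20 W/m²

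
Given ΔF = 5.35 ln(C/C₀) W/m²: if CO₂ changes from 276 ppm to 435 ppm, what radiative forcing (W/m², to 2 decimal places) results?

CO₂: 5.35 × ln(435/276) = 5.35 × ln(1.57609) = 5.35 × 0.45495 = 2.4340 W/m².

ΔF = 2.43 W/m²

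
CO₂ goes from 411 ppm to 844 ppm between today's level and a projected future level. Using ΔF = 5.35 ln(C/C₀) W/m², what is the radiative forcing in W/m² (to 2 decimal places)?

ΔF = 3.85 W/m²

CO₂: 5.35 × ln(844/411) = 5.35 × ln(2.05353) = 5.35 × 0.71956 = 3.8496 W/m².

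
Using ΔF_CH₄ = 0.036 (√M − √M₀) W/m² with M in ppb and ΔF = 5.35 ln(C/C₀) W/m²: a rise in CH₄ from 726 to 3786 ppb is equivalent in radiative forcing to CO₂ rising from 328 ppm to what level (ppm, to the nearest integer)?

CH₄ forcing: 0.036 × (√3786 − √726) = 0.036 × (61.5305 − 26.9444) = 0.036 × 34.5861 = 1.24510 W/m².
Set 5.35 ln(C/328) = 1.24510: ln(C/328) = 1.24510/5.35 = 0.23273, so C = 328 × e^0.23273 = 328 × 1.26204 = 413.95 ppm.

C ≈ 414 ppm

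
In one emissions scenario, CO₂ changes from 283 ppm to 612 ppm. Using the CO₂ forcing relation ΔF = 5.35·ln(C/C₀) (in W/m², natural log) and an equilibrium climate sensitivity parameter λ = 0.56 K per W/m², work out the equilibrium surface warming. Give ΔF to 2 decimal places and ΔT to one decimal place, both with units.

ΔF = 4.13 W/m²; ΔT = 2.3 K

CO₂: 5.35 × ln(612/283) = 5.35 × ln(2.16254) = 5.35 × 0.77128 = 4.1263 W/m².
ΔT = λ ΔF = 0.56 × 4.13 = 2.3128 K.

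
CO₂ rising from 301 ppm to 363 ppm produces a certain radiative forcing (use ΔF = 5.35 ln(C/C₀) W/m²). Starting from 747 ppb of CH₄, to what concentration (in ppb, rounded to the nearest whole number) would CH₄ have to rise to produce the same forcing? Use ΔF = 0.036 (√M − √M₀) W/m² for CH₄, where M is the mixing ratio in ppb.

CO₂ forcing: 5.35 × ln(363/301) = 5.35 × 0.187293 = 1.00202 W/m².
Set 0.036(√M − √747) = 1.00202: √M = 1.00202/0.036 + √747 = 27.8339 + 27.3313 = 55.1652.
M = (55.1652)² = 3043.20 ppb.

M ≈ 3043 ppb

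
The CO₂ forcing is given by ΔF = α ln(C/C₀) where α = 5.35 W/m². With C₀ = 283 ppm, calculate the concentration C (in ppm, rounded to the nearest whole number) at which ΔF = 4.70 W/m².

C ≈ 681 ppm

Set 5.35 ln(C/283) = 4.70, so ln(C/283) = 4.70/5.35 = 0.87850.
Then C/283 = e^0.87850 = 2.40729, giving C = 283 × 2.40729 = 681.26 ppm.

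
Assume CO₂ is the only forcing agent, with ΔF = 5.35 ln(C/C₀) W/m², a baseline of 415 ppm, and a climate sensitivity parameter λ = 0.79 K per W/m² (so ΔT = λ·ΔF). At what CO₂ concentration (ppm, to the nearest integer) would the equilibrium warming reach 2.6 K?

Required forcing: ΔF = ΔT/λ = 2.6/0.79 = 3.2911 W/m².
Then ln(C/415) = ΔF/5.35 = 3.2911/5.35 = 0.61516.
So C = 415 × e^0.61516 = 415 × 1.84995 = 767.73 ppm.

C ≈ 768 ppm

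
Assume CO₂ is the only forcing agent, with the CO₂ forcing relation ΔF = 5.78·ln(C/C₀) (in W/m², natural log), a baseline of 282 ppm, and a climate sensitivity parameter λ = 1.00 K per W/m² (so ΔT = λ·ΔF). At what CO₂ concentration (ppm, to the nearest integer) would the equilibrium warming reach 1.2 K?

C ≈ 347 ppm

Required forcing: ΔF = ΔT/λ = 1.2/1.00 = 1.2000 W/m².
Then ln(C/282) = ΔF/5.78 = 1.2000/5.78 = 0.20761.
So C = 282 × e^0.20761 = 282 × 1.23073 = 347.07 ppm.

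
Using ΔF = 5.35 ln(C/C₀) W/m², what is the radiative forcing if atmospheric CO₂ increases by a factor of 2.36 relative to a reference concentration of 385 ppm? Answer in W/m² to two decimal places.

Because the forcing depends only on the ratio C/C₀, the initial concentration does not enter.
ΔF = 5.35 × ln(2.36) = 5.35 × 0.85866 = 4.5938 W/m².

ΔF = 4.59 W/m²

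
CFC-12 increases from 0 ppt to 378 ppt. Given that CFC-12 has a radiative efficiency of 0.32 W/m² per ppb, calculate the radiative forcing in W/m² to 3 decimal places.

CFC-12: Δ = 378 − 0 = 378 ppt = 0.378 ppb; ΔF = 0.32 × 0.378 = 0.1210 W/m².

ΔF = 0.121 W/m²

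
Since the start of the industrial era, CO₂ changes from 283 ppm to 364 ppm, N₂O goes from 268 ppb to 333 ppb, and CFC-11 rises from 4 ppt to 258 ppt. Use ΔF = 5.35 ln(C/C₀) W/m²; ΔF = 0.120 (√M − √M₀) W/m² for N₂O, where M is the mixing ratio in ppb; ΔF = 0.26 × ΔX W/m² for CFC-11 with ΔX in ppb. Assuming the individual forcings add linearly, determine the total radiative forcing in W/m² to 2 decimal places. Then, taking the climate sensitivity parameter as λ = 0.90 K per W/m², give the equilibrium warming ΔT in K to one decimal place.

CO₂: 5.35 × ln(364/283) = 5.35 × ln(1.28622) = 5.35 × 0.25171 = 1.3466 W/m².
N₂O: 0.120 × (√333 − √268) = 0.120 × (18.2483 − 16.3707) = 0.120 × 1.8776 = 0.2253 W/m².
CFC-11: Δ = 258 − 4 = 254 ppt = 0.254 ppb; ΔF = 0.26 × 0.254 = 0.0660 W/m².
Total ΔF = 1.3466 + 0.2253 + 0.0660 = 1.6379 W/m².
ΔT = λ ΔF = 0.90 × 1.64 = 1.4760 K.

ΔF = 1.64 W/m²; ΔT = 1.5 K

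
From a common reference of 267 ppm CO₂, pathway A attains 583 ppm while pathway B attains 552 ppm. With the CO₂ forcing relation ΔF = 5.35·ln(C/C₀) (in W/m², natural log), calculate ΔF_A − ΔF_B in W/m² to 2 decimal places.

ΔF_A = 5.35 ln(583/267) = 5.35 × 0.78094 = 4.1780 W/m².
ΔF_B = 5.35 ln(552/267) = 5.35 × 0.72630 = 3.8857 W/m².
Difference: 4.1780 − 3.8857 = 0.2923 W/m².

ΔF_A − ΔF_B = 0.29 W/m²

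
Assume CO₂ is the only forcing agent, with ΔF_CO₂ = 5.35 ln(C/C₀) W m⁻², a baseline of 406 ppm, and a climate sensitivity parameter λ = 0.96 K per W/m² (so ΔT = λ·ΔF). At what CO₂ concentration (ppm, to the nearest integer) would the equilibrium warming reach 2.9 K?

Required forcing: ΔF = ΔT/λ = 2.9/0.96 = 3.0208 W/m².
Then ln(C/406) = ΔF/5.35 = 3.0208/5.35 = 0.56464.
So C = 406 × e^0.56464 = 406 × 1.75881 = 714.08 ppm.

C ≈ 714 ppm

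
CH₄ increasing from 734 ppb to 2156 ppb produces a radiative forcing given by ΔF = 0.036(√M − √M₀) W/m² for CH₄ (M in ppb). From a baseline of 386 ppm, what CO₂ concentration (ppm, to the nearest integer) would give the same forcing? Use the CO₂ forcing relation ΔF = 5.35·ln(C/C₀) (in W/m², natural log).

CH₄ forcing: 0.036 × (√2156 − √734) = 0.036 × (46.4327 − 27.0924) = 0.036 × 19.3403 = 0.69625 W/m².
Set 5.35 ln(C/386) = 0.69625: ln(C/386) = 0.69625/5.35 = 0.13014, so C = 386 × e^0.13014 = 386 × 1.13899 = 439.65 ppm.

C ≈ 440 ppm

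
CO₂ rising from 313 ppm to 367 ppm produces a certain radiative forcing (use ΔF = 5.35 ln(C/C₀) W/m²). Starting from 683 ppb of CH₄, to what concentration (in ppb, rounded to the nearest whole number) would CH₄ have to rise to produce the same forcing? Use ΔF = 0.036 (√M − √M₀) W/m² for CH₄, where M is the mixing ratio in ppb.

CO₂ forcing: 5.35 × ln(367/313) = 5.35 × 0.159159 = 0.85150 W/m².
Set 0.036(√M − √683) = 0.85150: √M = 0.85150/0.036 + √683 = 23.6528 + 26.1343 = 49.7871.
M = (49.7871)² = 2478.76 ppb.

M ≈ 2479 ppb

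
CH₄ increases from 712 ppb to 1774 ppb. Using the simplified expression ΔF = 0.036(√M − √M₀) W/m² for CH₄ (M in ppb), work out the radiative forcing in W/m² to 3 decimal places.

CH₄: 0.036 × (√1774 − √712) = 0.036 × (42.1189 − 26.6833) = 0.036 × 15.4356 = 0.5557 W/m².

ΔF = 0.556 W/m²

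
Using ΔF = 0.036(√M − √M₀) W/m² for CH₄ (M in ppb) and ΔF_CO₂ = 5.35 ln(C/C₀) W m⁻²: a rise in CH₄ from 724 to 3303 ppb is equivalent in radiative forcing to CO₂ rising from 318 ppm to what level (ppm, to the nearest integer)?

C ≈ 391 ppm

CH₄ forcing: 0.036 × (√3303 − √724) = 0.036 × (57.4717 − 26.9072) = 0.036 × 30.5645 = 1.10032 W/m².
Set 5.35 ln(C/318) = 1.10032: ln(C/318) = 1.10032/5.35 = 0.20567, so C = 318 × e^0.20567 = 318 × 1.22835 = 390.62 ppm.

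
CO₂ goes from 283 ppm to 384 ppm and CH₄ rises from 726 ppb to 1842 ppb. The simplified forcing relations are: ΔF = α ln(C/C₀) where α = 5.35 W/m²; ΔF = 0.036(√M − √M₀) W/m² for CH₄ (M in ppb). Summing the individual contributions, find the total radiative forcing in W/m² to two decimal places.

ΔF = 2.21 W/m²

CO₂: 5.35 × ln(384/283) = 5.35 × ln(1.35689) = 5.35 × 0.30520 = 1.6328 W/m².
CH₄: 0.036 × (√1842 − √726) = 0.036 × (42.9185 − 26.9444) = 0.036 × 15.9741 = 0.5751 W/m².
Total ΔF = 1.6328 + 0.5751 = 2.2079 W/m².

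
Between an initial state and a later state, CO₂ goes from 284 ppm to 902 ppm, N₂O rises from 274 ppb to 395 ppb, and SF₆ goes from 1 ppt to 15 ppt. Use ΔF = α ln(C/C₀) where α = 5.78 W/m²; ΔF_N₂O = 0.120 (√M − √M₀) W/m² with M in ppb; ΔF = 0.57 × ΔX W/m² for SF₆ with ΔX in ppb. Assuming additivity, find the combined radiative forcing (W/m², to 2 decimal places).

ΔF = 7.09 W/m²

CO₂: 5.78 × ln(902/284) = 5.78 × ln(3.17606) = 5.78 × 1.15564 = 6.6796 W/m².
N₂O: 0.120 × (√395 − √274) = 0.120 × (19.8746 − 16.5529) = 0.120 × 3.3217 = 0.3986 W/m².
SF₆: Δ = 15 − 1 = 14 ppt = 0.014 ppb; ΔF = 0.57 × 0.014 = 0.0080 W/m².
Total ΔF = 6.6796 + 0.3986 + 0.0080 = 7.0862 W/m².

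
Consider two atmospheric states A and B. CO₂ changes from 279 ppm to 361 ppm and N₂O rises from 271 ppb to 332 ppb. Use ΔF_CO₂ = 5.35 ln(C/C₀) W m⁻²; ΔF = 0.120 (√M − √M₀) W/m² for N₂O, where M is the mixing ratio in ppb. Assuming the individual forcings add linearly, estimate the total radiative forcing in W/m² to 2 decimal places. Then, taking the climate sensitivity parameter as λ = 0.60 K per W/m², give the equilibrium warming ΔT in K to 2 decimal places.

CO₂: 5.35 × ln(361/279) = 5.35 × ln(1.29391) = 5.35 × 0.25767 = 1.3785 W/m².
N₂O: 0.120 × (√332 − √271) = 0.120 × (18.2209 − 16.4621) = 0.120 × 1.7588 = 0.2111 W/m².
Total ΔF = 1.3785 + 0.2111 = 1.5896 W/m².
ΔT = λ ΔF = 0.60 × 1.59 = 0.9540 K.

ΔF = 1.59 W/m²; ΔT = 0.95 K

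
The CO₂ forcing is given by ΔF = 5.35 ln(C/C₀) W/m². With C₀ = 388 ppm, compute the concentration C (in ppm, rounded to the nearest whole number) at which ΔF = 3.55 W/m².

C ≈ 753 ppm

Set 5.35 ln(C/388) = 3.55, so ln(C/388) = 3.55/5.35 = 0.66355.
Then C/388 = e^0.66355 = 1.94167, giving C = 388 × 1.94167 = 753.37 ppm.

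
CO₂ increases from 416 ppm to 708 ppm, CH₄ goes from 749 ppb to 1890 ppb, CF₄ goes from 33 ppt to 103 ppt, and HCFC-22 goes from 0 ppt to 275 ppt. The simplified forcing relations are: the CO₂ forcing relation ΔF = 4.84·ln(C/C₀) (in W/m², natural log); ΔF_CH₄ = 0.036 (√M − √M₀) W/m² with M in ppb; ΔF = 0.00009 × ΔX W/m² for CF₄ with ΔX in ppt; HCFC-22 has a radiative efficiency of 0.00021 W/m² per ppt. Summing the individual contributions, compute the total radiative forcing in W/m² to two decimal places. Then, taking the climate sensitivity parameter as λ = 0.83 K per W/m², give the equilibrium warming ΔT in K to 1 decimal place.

ΔF = 3.22 W/m²; ΔT = 2.7 K

CO₂: 4.84 × ln(708/416) = 4.84 × ln(1.70192) = 4.84 × 0.53176 = 2.5737 W/m².
CH₄: 0.036 × (√1890 − √749) = 0.036 × (43.4741 − 27.3679) = 0.036 × 16.1062 = 0.5798 W/m².
CF₄: ΔF = 0.00009 × (103 − 33) = 0.00009 × 70 = 0.0063 W/m².
HCFC-22: ΔF = 0.00021 × (275 − 0) = 0.00021 × 275 = 0.0578 W/m².
Total ΔF = 2.5737 + 0.5798 + 0.0063 + 0.0578 = 3.2176 W/m².
ΔT = λ ΔF = 0.83 × 3.22 = 2.6726 K.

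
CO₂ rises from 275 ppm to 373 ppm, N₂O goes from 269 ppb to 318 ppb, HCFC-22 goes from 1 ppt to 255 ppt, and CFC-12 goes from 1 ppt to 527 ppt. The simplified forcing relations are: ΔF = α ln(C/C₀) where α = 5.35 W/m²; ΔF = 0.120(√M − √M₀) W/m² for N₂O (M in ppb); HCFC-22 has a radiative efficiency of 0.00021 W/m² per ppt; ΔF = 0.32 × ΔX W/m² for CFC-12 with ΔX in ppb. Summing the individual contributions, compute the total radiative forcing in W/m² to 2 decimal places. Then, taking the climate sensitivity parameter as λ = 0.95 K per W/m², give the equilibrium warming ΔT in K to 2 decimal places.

CO₂: 5.35 × ln(373/275) = 5.35 × ln(1.35636) = 5.35 × 0.30480 = 1.6307 W/m².
N₂O: 0.120 × (√318 − √269) = 0.120 × (17.8326 − 16.4012) = 0.120 × 1.4314 = 0.1718 W/m².
HCFC-22: ΔF = 0.00021 × (255 − 1) = 0.00021 × 254 = 0.0533 W/m².
CFC-12: Δ = 527 − 1 = 526 ppt = 0.526 ppb; ΔF = 0.32 × 0.526 = 0.1683 W/m².
Total ΔF = 1.6307 + 0.1718 + 0.0533 + 0.1683 = 2.0241 W/m².
ΔT = λ ΔF = 0.95 × 2.02 = 1.9190 K.

ΔF = 2.02 W/m²; ΔT = 1.92 K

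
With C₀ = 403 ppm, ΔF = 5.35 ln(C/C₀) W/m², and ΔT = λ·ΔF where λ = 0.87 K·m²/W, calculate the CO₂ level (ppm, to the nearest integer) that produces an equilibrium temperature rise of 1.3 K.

Required forcing: ΔF = ΔT/λ = 1.3/0.87 = 1.4943 W/m².
Then ln(C/403) = ΔF/5.35 = 1.4943/5.35 = 0.27931.
So C = 403 × e^0.27931 = 403 × 1.32222 = 532.85 ppm.

C ≈ 533 ppm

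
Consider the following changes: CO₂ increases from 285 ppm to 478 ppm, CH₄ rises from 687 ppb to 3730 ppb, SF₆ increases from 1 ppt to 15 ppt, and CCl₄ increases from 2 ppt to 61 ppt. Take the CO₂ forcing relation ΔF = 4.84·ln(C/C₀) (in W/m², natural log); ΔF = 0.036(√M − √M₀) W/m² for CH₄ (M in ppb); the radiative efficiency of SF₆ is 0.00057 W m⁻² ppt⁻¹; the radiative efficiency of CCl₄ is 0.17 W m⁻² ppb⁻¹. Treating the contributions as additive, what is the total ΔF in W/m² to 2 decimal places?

ΔF = 3.78 W/m²

CO₂: 4.84 × ln(478/285) = 4.84 × ln(1.67719) = 4.84 × 0.51712 = 2.5029 W/m².
CH₄: 0.036 × (√3730 − √687) = 0.036 × (61.0737 − 26.2107) = 0.036 × 34.8630 = 1.2551 W/m².
SF₆: ΔF = 0.00057 × (15 − 1) = 0.00057 × 14 = 0.0080 W/m².
CCl₄: Δ = 61 − 2 = 59 ppt = 0.059 ppb; ΔF = 0.17 × 0.059 = 0.0100 W/m².
Total ΔF = 2.5029 + 1.2551 + 0.0080 + 0.0100 = 3.7760 W/m².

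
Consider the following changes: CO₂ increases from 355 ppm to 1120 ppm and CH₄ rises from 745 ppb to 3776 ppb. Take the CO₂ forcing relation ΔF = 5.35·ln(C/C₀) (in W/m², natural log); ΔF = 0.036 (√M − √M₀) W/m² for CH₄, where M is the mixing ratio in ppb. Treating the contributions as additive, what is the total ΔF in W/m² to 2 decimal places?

ΔF = 7.38 W/m²

CO₂: 5.35 × ln(1120/355) = 5.35 × ln(3.15493) = 5.35 × 1.14897 = 6.1470 W/m².
CH₄: 0.036 × (√3776 − √745) = 0.036 × (61.4492 − 27.2947) = 0.036 × 34.1545 = 1.2296 W/m².
Total ΔF = 6.1470 + 1.2296 = 7.3766 W/m².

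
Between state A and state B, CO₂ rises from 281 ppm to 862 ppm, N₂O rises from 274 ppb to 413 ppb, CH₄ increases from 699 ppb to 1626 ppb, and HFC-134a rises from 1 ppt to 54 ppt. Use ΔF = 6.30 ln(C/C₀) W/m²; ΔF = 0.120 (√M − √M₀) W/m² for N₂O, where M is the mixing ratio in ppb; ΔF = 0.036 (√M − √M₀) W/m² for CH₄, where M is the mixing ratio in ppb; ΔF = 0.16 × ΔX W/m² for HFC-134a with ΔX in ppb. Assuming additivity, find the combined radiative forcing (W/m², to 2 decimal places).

CO₂: 6.30 × ln(862/281) = 6.30 × ln(3.06762) = 6.30 × 1.12090 = 7.0617 W/m².
N₂O: 0.120 × (√413 − √274) = 0.120 × (20.3224 − 16.5529) = 0.120 × 3.7695 = 0.4523 W/m².
CH₄: 0.036 × (√1626 − √699) = 0.036 × (40.3237 − 26.4386) = 0.036 × 13.8851 = 0.4999 W/m².
HFC-134a: Δ = 54 − 1 = 53 ppt = 0.053 ppb; ΔF = 0.16 × 0.053 = 0.0085 W/m².
Total ΔF = 7.0617 + 0.4523 + 0.4999 + 0.0085 = 8.0224 W/m².

ΔF = 8.02 W/m²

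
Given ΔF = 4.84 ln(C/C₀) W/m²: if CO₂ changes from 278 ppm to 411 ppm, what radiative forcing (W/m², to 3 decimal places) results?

CO₂: 4.84 × ln(411/278) = 4.84 × ln(1.47842) = 4.84 × 0.39097 = 1.8923 W/m².

ΔF = 1.892 W/m²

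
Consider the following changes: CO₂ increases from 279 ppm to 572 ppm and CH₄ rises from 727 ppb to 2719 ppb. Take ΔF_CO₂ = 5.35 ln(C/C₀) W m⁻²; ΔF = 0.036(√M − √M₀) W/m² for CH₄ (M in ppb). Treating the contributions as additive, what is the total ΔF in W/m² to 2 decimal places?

ΔF = 4.75 W/m²

CO₂: 5.35 × ln(572/279) = 5.35 × ln(2.05018) = 5.35 × 0.71793 = 3.8409 W/m².
CH₄: 0.036 × (√2719 − √727) = 0.036 × (52.1440 − 26.9629) = 0.036 × 25.1811 = 0.9065 W/m².
Total ΔF = 3.8409 + 0.9065 = 4.7474 W/m².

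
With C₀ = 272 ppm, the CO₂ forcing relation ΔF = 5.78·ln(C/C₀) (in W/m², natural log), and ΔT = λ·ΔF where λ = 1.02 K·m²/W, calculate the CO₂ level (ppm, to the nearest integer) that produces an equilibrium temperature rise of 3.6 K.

Required forcing: ΔF = ΔT/λ = 3.6/1.02 = 3.5294 W/m².
Then ln(C/272) = ΔF/5.78 = 3.5294/5.78 = 0.61062.
So C = 272 × e^0.61062 = 272 × 1.84157 = 500.91 ppm.

C ≈ 501 ppm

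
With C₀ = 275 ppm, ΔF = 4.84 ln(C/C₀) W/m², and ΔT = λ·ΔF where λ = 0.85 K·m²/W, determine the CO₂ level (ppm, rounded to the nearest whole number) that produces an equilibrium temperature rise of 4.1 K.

Required forcing: ΔF = ΔT/λ = 4.1/0.85 = 4.8235 W/m².
Then ln(C/275) = ΔF/4.84 = 4.8235/4.84 = 0.99659.
So C = 275 × e^0.99659 = 275 × 2.70903 = 744.98 ppm.

C ≈ 745 ppm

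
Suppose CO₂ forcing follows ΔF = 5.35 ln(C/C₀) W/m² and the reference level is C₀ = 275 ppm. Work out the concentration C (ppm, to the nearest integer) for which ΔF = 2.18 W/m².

Set 5.35 ln(C/275) = 2.18, so ln(C/275) = 2.18/5.35 = 0.40748.
Then C/275 = e^0.40748 = 1.50303, giving C = 275 × 1.50303 = 413.33 ppm.

C ≈ 413 ppm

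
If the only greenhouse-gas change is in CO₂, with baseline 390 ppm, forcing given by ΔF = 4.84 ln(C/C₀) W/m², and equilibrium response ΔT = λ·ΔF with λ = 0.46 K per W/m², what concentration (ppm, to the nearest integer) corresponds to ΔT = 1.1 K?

C ≈ 639 ppm

Required forcing: ΔF = ΔT/λ = 1.1/0.46 = 2.3913 W/m².
Then ln(C/390) = ΔF/4.84 = 2.3913/4.84 = 0.49407.
So C = 390 × e^0.49407 = 390 × 1.63897 = 639.20 ppm.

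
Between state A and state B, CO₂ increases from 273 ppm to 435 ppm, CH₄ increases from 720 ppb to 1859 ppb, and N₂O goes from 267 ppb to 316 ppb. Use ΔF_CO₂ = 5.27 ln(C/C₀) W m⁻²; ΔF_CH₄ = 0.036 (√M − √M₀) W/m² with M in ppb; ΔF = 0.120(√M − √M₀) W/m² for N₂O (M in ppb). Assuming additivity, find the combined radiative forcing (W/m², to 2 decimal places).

CO₂: 5.27 × ln(435/273) = 5.27 × ln(1.59341) = 5.27 × 0.46588 = 2.4552 W/m².
CH₄: 0.036 × (√1859 − √720) = 0.036 × (43.1161 − 26.8328) = 0.036 × 16.2833 = 0.5862 W/m².
N₂O: 0.120 × (√316 − √267) = 0.120 × (17.7764 − 16.3401) = 0.120 × 1.4363 = 0.1724 W/m².
Total ΔF = 2.4552 + 0.5862 + 0.1724 = 3.2138 W/m².

ΔF = 3.21 W/m²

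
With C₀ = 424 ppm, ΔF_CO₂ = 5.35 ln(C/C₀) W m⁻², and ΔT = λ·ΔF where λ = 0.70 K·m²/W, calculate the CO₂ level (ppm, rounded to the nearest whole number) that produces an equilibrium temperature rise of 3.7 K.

Required forcing: ΔF = ΔT/λ = 3.7/0.70 = 5.2857 W/m².
Then ln(C/424) = ΔF/5.35 = 5.2857/5.35 = 0.98798.
So C = 424 × e^0.98798 = 424 × 2.68580 = 1138.78 ppm.

C ≈ 1139 ppm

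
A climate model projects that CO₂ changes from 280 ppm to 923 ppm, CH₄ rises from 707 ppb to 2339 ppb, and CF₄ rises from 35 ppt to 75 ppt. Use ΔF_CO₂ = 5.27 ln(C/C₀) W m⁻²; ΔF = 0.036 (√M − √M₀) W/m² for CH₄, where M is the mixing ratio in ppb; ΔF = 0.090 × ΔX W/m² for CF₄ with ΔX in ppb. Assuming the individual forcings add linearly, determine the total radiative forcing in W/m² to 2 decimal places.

CO₂: 5.27 × ln(923/280) = 5.27 × ln(3.29643) = 5.27 × 1.19284 = 6.2863 W/m².
CH₄: 0.036 × (√2339 − √707) = 0.036 × (48.3632 − 26.5895) = 0.036 × 21.7737 = 0.7839 W/m².
CF₄: Δ = 75 − 35 = 40 ppt = 0.040 ppb; ΔF = 0.090 × 0.040 = 0.0036 W/m².
Total ΔF = 6.2863 + 0.7839 + 0.0036 = 7.0738 W/m².

ΔF = 7.07 W/m²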